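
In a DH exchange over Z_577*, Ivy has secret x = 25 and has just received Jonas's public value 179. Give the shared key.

Shared key K = 179^25 mod 577.
179^1 ≡ 179 (mod 577)
179^2 = (179^1)^2 ≡ 179^2 = 32041 ≡ 306 (mod 577)
179^4 = (179^2)^2 ≡ 306^2 = 93636 ≡ 162 (mod 577)
179^8 = (179^4)^2 ≡ 162^2 = 26244 ≡ 279 (mod 577)
179^16 = (179^8)^2 ≡ 279^2 = 77841 ≡ 523 (mod 577)
179^25 = 179^16 · 179^8 · 179^1 ≡ 523 · 279 · 179 ≡ 84 (mod 577).

84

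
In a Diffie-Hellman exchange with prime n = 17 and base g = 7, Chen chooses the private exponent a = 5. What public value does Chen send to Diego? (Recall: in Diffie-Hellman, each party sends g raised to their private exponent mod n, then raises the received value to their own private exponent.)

11

Public value = 7^5 mod 17.
7^1 ≡ 7 (mod 17)
7^2 = (7^1)^2 ≡ 7^2 = 49 ≡ 15 (mod 17)
7^4 = (7^2)^2 ≡ 15^2 = 225 ≡ 4 (mod 17)
7^5 = 7^4 · 7^1 ≡ 4 · 7 ≡ 11 (mod 17).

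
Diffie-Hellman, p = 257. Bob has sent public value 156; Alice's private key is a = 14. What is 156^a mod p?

Shared key K = 156^14 mod 257.
156^1 ≡ 156 (mod 257)
156^2 = (156^1)^2 ≡ 156^2 = 24336 ≡ 178 (mod 257)
156^4 = (156^2)^2 ≡ 178^2 = 31684 ≡ 73 (mod 257)
156^8 = (156^4)^2 ≡ 73^2 = 5329 ≡ 189 (mod 257)
156^14 = 156^8 · 156^4 · 156^2 ≡ 189 · 73 · 178 ≡ 231 (mod 257).

231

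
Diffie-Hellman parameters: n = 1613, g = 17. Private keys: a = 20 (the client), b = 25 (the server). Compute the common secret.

632

The server sends B = g^b mod n = 17^25 mod 1613.
17^1 ≡ 17 (mod 1613)
17^2 = (17^1)^2 ≡ 17^2 = 289 ≡ 289 (mod 1613)
17^4 = (17^2)^2 ≡ 289^2 = 83521 ≡ 1258 (mod 1613)
17^8 = (17^4)^2 ≡ 1258^2 = 1582564 ≡ 211 (mod 1613)
17^16 = (17^8)^2 ≡ 211^2 = 44521 ≡ 970 (mod 1613)
17^25 = 17^16 · 17^8 · 17^1 ≡ 970 · 211 · 17 ≡ 149 (mod 1613).
So B = 149. The client then computes K = B^a mod n = 149^20 mod 1613.
149^1 ≡ 149 (mod 1613)
149^2 = (149^1)^2 ≡ 149^2 = 22201 ≡ 1232 (mod 1613)
149^4 = (149^2)^2 ≡ 1232^2 = 1517824 ≡ 1604 (mod 1613)
149^8 = (149^4)^2 ≡ 1604^2 = 2572816 ≡ 81 (mod 1613)
149^16 = (149^8)^2 ≡ 81^2 = 6561 ≡ 109 (mod 1613)
149^20 = 149^16 · 149^4 ≡ 109 · 1604 ≡ 632 (mod 1613).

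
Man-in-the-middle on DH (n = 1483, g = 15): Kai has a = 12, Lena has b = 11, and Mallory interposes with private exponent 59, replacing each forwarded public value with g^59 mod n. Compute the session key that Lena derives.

Lena receives Mallory's public value M = 15^59 mod 1483 instead of the honest one.
15^1 ≡ 15 (mod 1483)
15^2 = (15^1)^2 ≡ 15^2 = 225 ≡ 225 (mod 1483)
15^4 = (15^2)^2 ≡ 225^2 = 50625 ≡ 203 (mod 1483)
15^8 = (15^4)^2 ≡ 203^2 = 41209 ≡ 1168 (mod 1483)
15^16 = (15^8)^2 ≡ 1168^2 = 1364224 ≡ 1347 (mod 1483)
15^32 = (15^16)^2 ≡ 1347^2 = 1814409 ≡ 700 (mod 1483)
15^59 = 15^32 · 15^16 · 15^8 · 15^2 · 15^1 ≡ 700 · 1347 · 1168 · 225 · 15 ≡ 1303 (mod 1483).
So M = 1303. Lena computes K = M^11 mod 1483.
1303^1 ≡ 1303 (mod 1483)
1303^2 = (1303^1)^2 ≡ 1303^2 = 1697809 ≡ 1257 (mod 1483)
1303^4 = (1303^2)^2 ≡ 1257^2 = 1580049 ≡ 654 (mod 1483)
1303^8 = (1303^4)^2 ≡ 654^2 = 427716 ≡ 612 (mod 1483)
1303^11 = 1303^8 · 1303^2 · 1303^1 ≡ 612 · 1257 · 1303 ≡ 1039 (mod 1483).

1039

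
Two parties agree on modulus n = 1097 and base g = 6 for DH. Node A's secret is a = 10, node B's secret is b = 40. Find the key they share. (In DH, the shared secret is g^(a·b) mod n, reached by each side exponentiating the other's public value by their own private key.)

Node B sends B = g^b mod n = 6^40 mod 1097.
6^1 ≡ 6 (mod 1097)
6^2 = (6^1)^2 ≡ 6^2 = 36 ≡ 36 (mod 1097)
6^4 = (6^2)^2 ≡ 36^2 = 1296 ≡ 199 (mod 1097)
6^8 = (6^4)^2 ≡ 199^2 = 39601 ≡ 109 (mod 1097)
6^16 = (6^8)^2 ≡ 109^2 = 11881 ≡ 911 (mod 1097)
6^32 = (6^16)^2 ≡ 911^2 = 829921 ≡ 589 (mod 1097)
6^40 = 6^32 · 6^8 ≡ 589 · 109 ≡ 575 (mod 1097).
So B = 575. Node A then computes K = B^a mod n = 575^10 mod 1097.
575^1 ≡ 575 (mod 1097)
575^2 = (575^1)^2 ≡ 575^2 = 330625 ≡ 428 (mod 1097)
575^4 = (575^2)^2 ≡ 428^2 = 183184 ≡ 1082 (mod 1097)
575^8 = (575^4)^2 ≡ 1082^2 = 1170724 ≡ 225 (mod 1097)
575^10 = 575^8 · 575^2 ≡ 225 · 428 ≡ 861 (mod 1097).

861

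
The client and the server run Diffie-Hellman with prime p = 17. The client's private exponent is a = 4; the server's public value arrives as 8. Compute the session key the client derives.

Shared key K = 8^4 mod 17.
8^1 ≡ 8 (mod 17)
8^2 = (8^1)^2 ≡ 8^2 = 64 ≡ 13 (mod 17)
8^4 = (8^2)^2 ≡ 13^2 = 169 ≡ 16 (mod 17)

16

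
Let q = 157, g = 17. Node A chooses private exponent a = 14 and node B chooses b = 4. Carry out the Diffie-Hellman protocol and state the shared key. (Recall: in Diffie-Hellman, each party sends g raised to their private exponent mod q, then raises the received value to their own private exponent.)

Node A sends A = g^a mod q = 17^14 mod 157.
17^1 ≡ 17 (mod 157)
17^2 = (17^1)^2 ≡ 17^2 = 289 ≡ 132 (mod 157)
17^4 = (17^2)^2 ≡ 132^2 = 17424 ≡ 154 (mod 157)
17^8 = (17^4)^2 ≡ 154^2 = 23716 ≡ 9 (mod 157)
17^14 = 17^8 · 17^4 · 17^2 ≡ 9 · 154 · 132 ≡ 47 (mod 157).
So A = 47. Node B then computes K = A^b mod q = 47^4 mod 157.
47^1 ≡ 47 (mod 157)
47^2 = (47^1)^2 ≡ 47^2 = 2209 ≡ 11 (mod 157)
47^4 = (47^2)^2 ≡ 11^2 = 121 ≡ 121 (mod 157)

121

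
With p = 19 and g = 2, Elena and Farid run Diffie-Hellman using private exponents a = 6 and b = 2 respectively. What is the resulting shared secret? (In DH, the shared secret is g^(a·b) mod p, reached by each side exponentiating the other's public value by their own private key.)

11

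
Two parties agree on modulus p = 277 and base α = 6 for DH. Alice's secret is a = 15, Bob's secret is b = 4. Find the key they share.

Alice sends A = α^a mod p = 6^15 mod 277.
6^1 ≡ 6 (mod 277)
6^2 = (6^1)^2 ≡ 6^2 = 36 ≡ 36 (mod 277)
6^4 = (6^2)^2 ≡ 36^2 = 1296 ≡ 188 (mod 277)
6^8 = (6^4)^2 ≡ 188^2 = 35344 ≡ 165 (mod 277)
6^15 = 6^8 · 6^4 · 6^2 · 6^1 ≡ 165 · 188 · 36 · 6 ≡ 244 (mod 277).
So A = 244. Bob then computes K = A^b mod p = 244^4 mod 277.
244^1 ≡ 244 (mod 277)
244^2 = (244^1)^2 ≡ 244^2 = 59536 ≡ 258 (mod 277)
244^4 = (244^2)^2 ≡ 258^2 = 66564 ≡ 84 (mod 277)

84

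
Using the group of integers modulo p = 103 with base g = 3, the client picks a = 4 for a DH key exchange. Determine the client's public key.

Public value = 3^4 mod 103.
3^1 ≡ 3 (mod 103)
3^2 = (3^1)^2 ≡ 3^2 = 9 ≡ 9 (mod 103)
3^4 = (3^2)^2 ≡ 9^2 = 81 ≡ 81 (mod 103)

81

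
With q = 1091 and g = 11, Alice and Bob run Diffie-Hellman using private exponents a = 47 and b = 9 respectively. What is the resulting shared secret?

1002

Bob sends B = g^b mod q = 11^9 mod 1091.
11^1 ≡ 11 (mod 1091)
11^2 = (11^1)^2 ≡ 11^2 = 121 ≡ 121 (mod 1091)
11^4 = (11^2)^2 ≡ 121^2 = 14641 ≡ 458 (mod 1091)
11^8 = (11^4)^2 ≡ 458^2 = 209764 ≡ 292 (mod 1091)
11^9 = 11^8 · 11^1 ≡ 292 · 11 ≡ 1030 (mod 1091).
So B = 1030. Alice then computes K = B^a mod q = 1030^47 mod 1091.
1030^1 ≡ 1030 (mod 1091)
1030^2 = (1030^1)^2 ≡ 1030^2 = 1060900 ≡ 448 (mod 1091)
1030^4 = (1030^2)^2 ≡ 448^2 = 200704 ≡ 1051 (mod 1091)
1030^8 = (1030^4)^2 ≡ 1051^2 = 1104601 ≡ 509 (mod 1091)
1030^16 = (1030^8)^2 ≡ 509^2 = 259081 ≡ 514 (mod 1091)
1030^32 = (1030^16)^2 ≡ 514^2 = 264196 ≡ 174 (mod 1091)
1030^47 = 1030^32 · 1030^8 · 1030^4 · 1030^2 · 1030^1 ≡ 174 · 509 · 1051 · 448 · 1030 ≡ 1002 (mod 1091).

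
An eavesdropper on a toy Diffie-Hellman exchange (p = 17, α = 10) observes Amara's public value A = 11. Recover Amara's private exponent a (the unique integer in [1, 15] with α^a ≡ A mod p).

Try successive powers of 10 modulo 17:
10^1 ≡ 10
10^2 ≡ 15
10^3 ≡ 14
10^4 ≡ 4
10^5 ≡ 6
10^6 ≡ 9
10^7 ≡ 5
10^8 ≡ 16
10^9 ≡ 7
10^10 ≡ 2
10^11 ≡ 3
10^12 ≡ 13
10^13 ≡ 11
Found: a = 13.

13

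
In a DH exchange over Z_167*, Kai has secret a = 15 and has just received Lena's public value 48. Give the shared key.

Shared key K = 48^15 mod 167.
48^1 ≡ 48 (mod 167)
48^2 = (48^1)^2 ≡ 48^2 = 2304 ≡ 133 (mod 167)
48^4 = (48^2)^2 ≡ 133^2 = 17689 ≡ 154 (mod 167)
48^8 = (48^4)^2 ≡ 154^2 = 23716 ≡ 2 (mod 167)
48^15 = 48^8 · 48^4 · 48^2 · 48^1 ≡ 2 · 154 · 133 · 48 ≡ 14 (mod 167).

14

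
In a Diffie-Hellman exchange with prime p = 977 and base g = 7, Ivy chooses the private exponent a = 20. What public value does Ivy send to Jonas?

721

Public value = 7^20 (mod 977).
7^1 ≡ 7 (mod 977)
7^2 = (7^1)^2 ≡ 7^2 = 49 ≡ 49 (mod 977)
7^4 = (7^2)^2 ≡ 49^2 = 2401 ≡ 447 (mod 977)
7^8 = (7^4)^2 ≡ 447^2 = 199809 ≡ 501 (mod 977)
7^16 = (7^8)^2 ≡ 501^2 = 251001 ≡ 889 (mod 977)
7^20 = 7^16 · 7^4 ≡ 889 · 447 ≡ 721 (mod 977).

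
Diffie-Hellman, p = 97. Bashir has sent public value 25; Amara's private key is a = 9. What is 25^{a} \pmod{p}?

27

Shared key K = 25^9 mod 97.
25^1 ≡ 25 (mod 97)
25^2 = (25^1)^2 ≡ 25^2 = 625 ≡ 43 (mod 97)
25^4 = (25^2)^2 ≡ 43^2 = 1849 ≡ 6 (mod 97)
25^8 = (25^4)^2 ≡ 6^2 = 36 ≡ 36 (mod 97)
25^9 = 25^8 · 25^1 ≡ 36 · 25 ≡ 27 (mod 97).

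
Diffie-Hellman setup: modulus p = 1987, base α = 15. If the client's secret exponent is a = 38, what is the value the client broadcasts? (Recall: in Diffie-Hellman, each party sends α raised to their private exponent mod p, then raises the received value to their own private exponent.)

1767

Public value = 15^38 mod 1987.
15^1 ≡ 15 (mod 1987)
15^2 = (15^1)^2 ≡ 15^2 = 225 ≡ 225 (mod 1987)
15^4 = (15^2)^2 ≡ 225^2 = 50625 ≡ 950 (mod 1987)
15^8 = (15^4)^2 ≡ 950^2 = 902500 ≡ 402 (mod 1987)
15^16 = (15^8)^2 ≡ 402^2 = 161604 ≡ 657 (mod 1987)
15^32 = (15^16)^2 ≡ 657^2 = 431649 ≡ 470 (mod 1987)
15^38 = 15^32 · 15^4 · 15^2 ≡ 470 · 950 · 225 ≡ 1767 (mod 1987).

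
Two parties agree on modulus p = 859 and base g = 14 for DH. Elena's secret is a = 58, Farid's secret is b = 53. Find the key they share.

449

Farid sends B = g^b mod p = 14^53 mod 859.
14^1 ≡ 14 (mod 859)
14^2 = (14^1)^2 ≡ 14^2 = 196 ≡ 196 (mod 859)
14^4 = (14^2)^2 ≡ 196^2 = 38416 ≡ 620 (mod 859)
14^8 = (14^4)^2 ≡ 620^2 = 384400 ≡ 427 (mod 859)
14^16 = (14^8)^2 ≡ 427^2 = 182329 ≡ 221 (mod 859)
14^32 = (14^16)^2 ≡ 221^2 = 48841 ≡ 737 (mod 859)
14^53 = 14^32 · 14^16 · 14^4 · 14^1 ≡ 737 · 221 · 620 · 14 ≡ 95 (mod 859).
So B = 95. Elena then computes K = B^a mod p = 95^58 mod 859.
95^1 ≡ 95 (mod 859)
95^2 = (95^1)^2 ≡ 95^2 = 9025 ≡ 435 (mod 859)
95^4 = (95^2)^2 ≡ 435^2 = 189225 ≡ 245 (mod 859)
95^8 = (95^4)^2 ≡ 245^2 = 60025 ≡ 754 (mod 859)
95^16 = (95^8)^2 ≡ 754^2 = 568516 ≡ 717 (mod 859)
95^32 = (95^16)^2 ≡ 717^2 = 514089 ≡ 407 (mod 859)
95^58 = 95^32 · 95^16 · 95^8 · 95^2 ≡ 407 · 717 · 754 · 435 ≡ 449 (mod 859).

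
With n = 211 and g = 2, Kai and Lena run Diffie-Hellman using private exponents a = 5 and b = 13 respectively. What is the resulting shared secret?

Kai sends A = g^a mod n = 2^5 mod 211.
2^1 ≡ 2 (mod 211)
2^2 = (2^1)^2 ≡ 2^2 = 4 ≡ 4 (mod 211)
2^4 = (2^2)^2 ≡ 4^2 = 16 ≡ 16 (mod 211)
2^5 = 2^4 · 2^1 ≡ 16 · 2 ≡ 32 (mod 211).
So A = 32. Lena then computes K = A^b mod n = 32^13 mod 211.
32^1 ≡ 32 (mod 211)
32^2 = (32^1)^2 ≡ 32^2 = 1024 ≡ 180 (mod 211)
32^4 = (32^2)^2 ≡ 180^2 = 32400 ≡ 117 (mod 211)
32^8 = (32^4)^2 ≡ 117^2 = 13689 ≡ 185 (mod 211)
32^13 = 32^8 · 32^4 · 32^1 ≡ 185 · 117 · 32 ≡ 138 (mod 211).

138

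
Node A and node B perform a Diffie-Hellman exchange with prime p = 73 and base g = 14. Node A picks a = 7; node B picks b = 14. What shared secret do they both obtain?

Node B sends B = g^b mod p = 14^14 mod 73.
14^1 ≡ 14 (mod 73)
14^2 = (14^1)^2 ≡ 14^2 = 196 ≡ 50 (mod 73)
14^4 = (14^2)^2 ≡ 50^2 = 2500 ≡ 18 (mod 73)
14^8 = (14^4)^2 ≡ 18^2 = 324 ≡ 32 (mod 73)
14^14 = 14^8 · 14^4 · 14^2 ≡ 32 · 18 · 50 ≡ 38 (mod 73).
So B = 38. Node A then computes K = B^a mod p = 38^7 mod 73.
38^1 ≡ 38 (mod 73)
38^2 = (38^1)^2 ≡ 38^2 = 1444 ≡ 57 (mod 73)
38^4 = (38^2)^2 ≡ 57^2 = 3249 ≡ 37 (mod 73)
38^7 = 38^4 · 38^2 · 38^1 ≡ 37 · 57 · 38 ≡ 61 (mod 73).

61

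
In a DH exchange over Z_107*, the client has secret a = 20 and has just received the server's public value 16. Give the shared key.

Shared key K = 16^20 mod 107.
16^1 ≡ 16 (mod 107)
16^2 = (16^1)^2 ≡ 16^2 = 256 ≡ 42 (mod 107)
16^4 = (16^2)^2 ≡ 42^2 = 1764 ≡ 52 (mod 107)
16^8 = (16^4)^2 ≡ 52^2 = 2704 ≡ 29 (mod 107)
16^16 = (16^8)^2 ≡ 29^2 = 841 ≡ 92 (mod 107)
16^20 = 16^16 · 16^4 ≡ 92 · 52 ≡ 76 (mod 107).

76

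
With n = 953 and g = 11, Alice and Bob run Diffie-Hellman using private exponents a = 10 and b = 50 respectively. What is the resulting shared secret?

447

Bob sends B = g^b mod n = 11^50 mod 953.
11^1 ≡ 11 (mod 953)
11^2 = (11^1)^2 ≡ 11^2 = 121 ≡ 121 (mod 953)
11^4 = (11^2)^2 ≡ 121^2 = 14641 ≡ 346 (mod 953)
11^8 = (11^4)^2 ≡ 346^2 = 119716 ≡ 591 (mod 953)
11^16 = (11^8)^2 ≡ 591^2 = 349281 ≡ 483 (mod 953)
11^32 = (11^16)^2 ≡ 483^2 = 233289 ≡ 757 (mod 953)
11^50 = 11^32 · 11^16 · 11^2 ≡ 757 · 483 · 121 ≡ 232 (mod 953).
So B = 232. Alice then computes K = B^a mod n = 232^10 mod 953.
232^1 ≡ 232 (mod 953)
232^2 = (232^1)^2 ≡ 232^2 = 53824 ≡ 456 (mod 953)
232^4 = (232^2)^2 ≡ 456^2 = 207936 ≡ 182 (mod 953)
232^8 = (232^4)^2 ≡ 182^2 = 33124 ≡ 722 (mod 953)
232^10 = 232^8 · 232^2 ≡ 722 · 456 ≡ 447 (mod 953).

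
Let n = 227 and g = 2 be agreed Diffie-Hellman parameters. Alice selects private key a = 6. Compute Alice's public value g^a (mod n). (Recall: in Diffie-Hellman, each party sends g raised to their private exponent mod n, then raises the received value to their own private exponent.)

Public value = 2^6 (mod 227).
2^1 ≡ 2 (mod 227)
2^2 = (2^1)^2 ≡ 2^2 = 4 ≡ 4 (mod 227)
2^4 = (2^2)^2 ≡ 4^2 = 16 ≡ 16 (mod 227)
2^6 = 2^4 · 2^2 ≡ 16 · 4 ≡ 64 (mod 227).

64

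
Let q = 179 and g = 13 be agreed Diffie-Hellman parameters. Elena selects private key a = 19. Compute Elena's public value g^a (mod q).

121

Public value = 13^19 (mod 179).
13^1 ≡ 13 (mod 179)
13^2 = (13^1)^2 ≡ 13^2 = 169 ≡ 169 (mod 179)
13^4 = (13^2)^2 ≡ 169^2 = 28561 ≡ 100 (mod 179)
13^8 = (13^4)^2 ≡ 100^2 = 10000 ≡ 155 (mod 179)
13^16 = (13^8)^2 ≡ 155^2 = 24025 ≡ 39 (mod 179)
13^19 = 13^16 · 13^2 · 13^1 ≡ 39 · 169 · 13 ≡ 121 (mod 179).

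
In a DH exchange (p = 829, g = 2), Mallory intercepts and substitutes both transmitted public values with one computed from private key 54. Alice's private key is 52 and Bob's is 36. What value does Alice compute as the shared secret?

Alice receives Mallory's public value M = 2^54 mod 829 instead of the honest one.
2^1 ≡ 2 (mod 829)
2^2 = (2^1)^2 ≡ 2^2 = 4 ≡ 4 (mod 829)
2^4 = (2^2)^2 ≡ 4^2 = 16 ≡ 16 (mod 829)
2^8 = (2^4)^2 ≡ 16^2 = 256 ≡ 256 (mod 829)
2^16 = (2^8)^2 ≡ 256^2 = 65536 ≡ 45 (mod 829)
2^32 = (2^16)^2 ≡ 45^2 = 2025 ≡ 367 (mod 829)
2^54 = 2^32 · 2^16 · 2^4 · 2^2 ≡ 367 · 45 · 16 · 4 ≡ 814 (mod 829).
So M = 814. Alice computes K = M^52 mod 829.
814^1 ≡ 814 (mod 829)
814^2 = (814^1)^2 ≡ 814^2 = 662596 ≡ 225 (mod 829)
814^4 = (814^2)^2 ≡ 225^2 = 50625 ≡ 56 (mod 829)
814^8 = (814^4)^2 ≡ 56^2 = 3136 ≡ 649 (mod 829)
814^16 = (814^8)^2 ≡ 649^2 = 421201 ≡ 69 (mod 829)
814^32 = (814^16)^2 ≡ 69^2 = 4761 ≡ 616 (mod 829)
814^52 = 814^32 · 814^16 · 814^4 ≡ 616 · 69 · 56 ≡ 165 (mod 829).

165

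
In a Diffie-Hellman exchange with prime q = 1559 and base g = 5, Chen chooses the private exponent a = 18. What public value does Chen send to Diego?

Public value = 5^18 (mod 1559).
5^1 ≡ 5 (mod 1559)
5^2 = (5^1)^2 ≡ 5^2 = 25 ≡ 25 (mod 1559)
5^4 = (5^2)^2 ≡ 25^2 = 625 ≡ 625 (mod 1559)
5^8 = (5^4)^2 ≡ 625^2 = 390625 ≡ 875 (mod 1559)
5^16 = (5^8)^2 ≡ 875^2 = 765625 ≡ 156 (mod 1559)
5^18 = 5^16 · 5^2 ≡ 156 · 25 ≡ 782 (mod 1559).

782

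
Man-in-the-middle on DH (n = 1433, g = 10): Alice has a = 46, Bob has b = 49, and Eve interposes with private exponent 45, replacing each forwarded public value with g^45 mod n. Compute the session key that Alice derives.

84

Alice receives Eve's public value M = 10^45 mod 1433 instead of the honest one.
10^1 ≡ 10 (mod 1433)
10^2 = (10^1)^2 ≡ 10^2 = 100 ≡ 100 (mod 1433)
10^4 = (10^2)^2 ≡ 100^2 = 10000 ≡ 1402 (mod 1433)
10^8 = (10^4)^2 ≡ 1402^2 = 1965604 ≡ 961 (mod 1433)
10^16 = (10^8)^2 ≡ 961^2 = 923521 ≡ 669 (mod 1433)
10^32 = (10^16)^2 ≡ 669^2 = 447561 ≡ 465 (mod 1433)
10^45 = 10^32 · 10^8 · 10^4 · 10^1 ≡ 465 · 961 · 1402 · 10 ≡ 1393 (mod 1433).
So M = 1393. Alice computes K = M^46 mod 1433.
1393^1 ≡ 1393 (mod 1433)
1393^2 = (1393^1)^2 ≡ 1393^2 = 1940449 ≡ 167 (mod 1433)
1393^4 = (1393^2)^2 ≡ 167^2 = 27889 ≡ 662 (mod 1433)
1393^8 = (1393^4)^2 ≡ 662^2 = 438244 ≡ 1179 (mod 1433)
1393^16 = (1393^8)^2 ≡ 1179^2 = 1390041 ≡ 31 (mod 1433)
1393^32 = (1393^16)^2 ≡ 31^2 = 961 ≡ 961 (mod 1433)
1393^46 = 1393^32 · 1393^8 · 1393^4 · 1393^2 ≡ 961 · 1179 · 662 · 167 ≡ 84 (mod 1433).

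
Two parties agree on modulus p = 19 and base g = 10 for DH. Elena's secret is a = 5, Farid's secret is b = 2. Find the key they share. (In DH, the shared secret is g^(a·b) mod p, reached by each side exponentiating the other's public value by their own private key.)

9

Farid sends B = g^b mod p = 10^2 mod 19.
10^1 ≡ 10 (mod 19)
10^2 = (10^1)^2 ≡ 10^2 = 100 ≡ 5 (mod 19)
So B = 5. Elena then computes K = B^a mod p = 5^5 mod 19.
5^1 ≡ 5 (mod 19)
5^2 = (5^1)^2 ≡ 5^2 = 25 ≡ 6 (mod 19)
5^4 = (5^2)^2 ≡ 6^2 = 36 ≡ 17 (mod 19)
5^5 = 5^4 · 5^1 ≡ 17 · 5 ≡ 9 (mod 19).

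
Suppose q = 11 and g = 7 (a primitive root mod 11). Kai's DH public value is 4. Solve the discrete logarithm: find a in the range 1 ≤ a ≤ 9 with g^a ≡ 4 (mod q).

6

Try successive powers of 7 modulo 11:
7^1 ≡ 7
7^2 ≡ 5
7^3 ≡ 2
7^4 ≡ 3
7^5 ≡ 10
7^6 ≡ 4
Found: a = 6.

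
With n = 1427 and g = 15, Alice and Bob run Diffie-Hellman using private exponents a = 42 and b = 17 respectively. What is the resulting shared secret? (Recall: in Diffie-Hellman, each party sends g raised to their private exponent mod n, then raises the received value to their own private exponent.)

Bob sends B = g^b mod n = 15^17 mod 1427.
15^1 ≡ 15 (mod 1427)
15^2 = (15^1)^2 ≡ 15^2 = 225 ≡ 225 (mod 1427)
15^4 = (15^2)^2 ≡ 225^2 = 50625 ≡ 680 (mod 1427)
15^8 = (15^4)^2 ≡ 680^2 = 462400 ≡ 52 (mod 1427)
15^16 = (15^8)^2 ≡ 52^2 = 2704 ≡ 1277 (mod 1427)
15^17 = 15^16 · 15^1 ≡ 1277 · 15 ≡ 604 (mod 1427).
So B = 604. Alice then computes K = B^a mod n = 604^42 mod 1427.
604^1 ≡ 604 (mod 1427)
604^2 = (604^1)^2 ≡ 604^2 = 364816 ≡ 931 (mod 1427)
604^4 = (604^2)^2 ≡ 931^2 = 866761 ≡ 572 (mod 1427)
604^8 = (604^4)^2 ≡ 572^2 = 327184 ≡ 401 (mod 1427)
604^16 = (604^8)^2 ≡ 401^2 = 160801 ≡ 977 (mod 1427)
604^32 = (604^16)^2 ≡ 977^2 = 954529 ≡ 1293 (mod 1427)
604^42 = 604^32 · 604^8 · 604^2 ≡ 1293 · 401 · 931 ≡ 1412 (mod 1427).

1412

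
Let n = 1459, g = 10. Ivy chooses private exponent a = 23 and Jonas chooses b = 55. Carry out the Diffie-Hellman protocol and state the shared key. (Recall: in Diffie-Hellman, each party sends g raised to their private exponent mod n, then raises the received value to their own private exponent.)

Ivy sends A = g^a mod n = 10^23 mod 1459.
10^1 ≡ 10 (mod 1459)
10^2 = (10^1)^2 ≡ 10^2 = 100 ≡ 100 (mod 1459)
10^4 = (10^2)^2 ≡ 100^2 = 10000 ≡ 1246 (mod 1459)
10^8 = (10^4)^2 ≡ 1246^2 = 1552516 ≡ 140 (mod 1459)
10^16 = (10^8)^2 ≡ 140^2 = 19600 ≡ 633 (mod 1459)
10^23 = 10^16 · 10^4 · 10^2 · 10^1 ≡ 633 · 1246 · 100 · 10 ≡ 108 (mod 1459).
So A = 108. Jonas then computes K = A^b mod n = 108^55 mod 1459.
108^1 ≡ 108 (mod 1459)
108^2 = (108^1)^2 ≡ 108^2 = 11664 ≡ 1451 (mod 1459)
108^4 = (108^2)^2 ≡ 1451^2 = 2105401 ≡ 64 (mod 1459)
108^8 = (108^4)^2 ≡ 64^2 = 4096 ≡ 1178 (mod 1459)
108^16 = (108^8)^2 ≡ 1178^2 = 1387684 ≡ 175 (mod 1459)
108^32 = (108^16)^2 ≡ 175^2 = 30625 ≡ 1445 (mod 1459)
108^55 = 108^32 · 108^16 · 108^4 · 108^2 · 108^1 ≡ 1445 · 175 · 64 · 1451 · 108 ≡ 1214 (mod 1459).

1214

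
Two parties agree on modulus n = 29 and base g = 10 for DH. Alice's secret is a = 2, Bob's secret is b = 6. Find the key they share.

20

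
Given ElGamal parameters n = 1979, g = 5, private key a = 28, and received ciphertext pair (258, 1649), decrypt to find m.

591

Shared mask s = c₁^a mod n = 258^28 mod 1979.
258^1 ≡ 258 (mod 1979)
258^2 = (258^1)^2 ≡ 258^2 = 66564 ≡ 1257 (mod 1979)
258^4 = (258^2)^2 ≡ 1257^2 = 1580049 ≡ 807 (mod 1979)
258^8 = (258^4)^2 ≡ 807^2 = 651249 ≡ 158 (mod 1979)
258^16 = (258^8)^2 ≡ 158^2 = 24964 ≡ 1216 (mod 1979)
258^28 = 258^16 · 258^8 · 258^4 ≡ 1216 · 158 · 807 ≡ 562 (mod 1979).
So s = 562; s⁻¹ ≡ 412 (mod 1979).
m = c₂ · s⁻¹ mod 1979 = 1649 · 412 mod 1979 = 591.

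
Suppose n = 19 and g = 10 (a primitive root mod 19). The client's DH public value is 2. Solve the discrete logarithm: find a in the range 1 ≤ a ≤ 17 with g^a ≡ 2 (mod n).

17

Try successive powers of 10 modulo 19:
10^1 ≡ 10
10^2 ≡ 5
10^3 ≡ 12
10^4 ≡ 6
10^5 ≡ 3
10^6 ≡ 11
10^7 ≡ 15
10^8 ≡ 17
10^9 ≡ 18
10^10 ≡ 9
10^11 ≡ 14
10^12 ≡ 7
10^13 ≡ 13
10^14 ≡ 16
10^15 ≡ 8
10^16 ≡ 4
10^17 ≡ 2
Found: a = 17.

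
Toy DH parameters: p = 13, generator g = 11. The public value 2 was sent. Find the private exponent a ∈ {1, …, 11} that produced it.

7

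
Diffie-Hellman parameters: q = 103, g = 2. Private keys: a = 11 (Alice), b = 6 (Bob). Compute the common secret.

Bob sends B = g^b mod q = 2^6 mod 103.
2^1 ≡ 2 (mod 103)
2^2 = (2^1)^2 ≡ 2^2 = 4 ≡ 4 (mod 103)
2^4 = (2^2)^2 ≡ 4^2 = 16 ≡ 16 (mod 103)
2^6 = 2^4 · 2^2 ≡ 16 · 4 ≡ 64 (mod 103).
So B = 64. Alice then computes K = B^a mod q = 64^11 mod 103.
64^1 ≡ 64 (mod 103)
64^2 = (64^1)^2 ≡ 64^2 = 4096 ≡ 79 (mod 103)
64^4 = (64^2)^2 ≡ 79^2 = 6241 ≡ 61 (mod 103)
64^8 = (64^4)^2 ≡ 61^2 = 3721 ≡ 13 (mod 103)
64^11 = 64^8 · 64^2 · 64^1 ≡ 13 · 79 · 64 ≡ 14 (mod 103).

14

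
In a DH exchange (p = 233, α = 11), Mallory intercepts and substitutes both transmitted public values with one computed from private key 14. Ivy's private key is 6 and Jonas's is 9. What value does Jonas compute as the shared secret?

26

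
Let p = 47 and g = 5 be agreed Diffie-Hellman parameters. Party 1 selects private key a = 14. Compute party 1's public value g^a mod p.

Public value = 5^14 mod 47.
5^1 ≡ 5 (mod 47)
5^2 = (5^1)^2 ≡ 5^2 = 25 ≡ 25 (mod 47)
5^4 = (5^2)^2 ≡ 25^2 = 625 ≡ 14 (mod 47)
5^8 = (5^4)^2 ≡ 14^2 = 196 ≡ 8 (mod 47)
5^14 = 5^8 · 5^4 · 5^2 ≡ 8 · 14 · 25 ≡ 27 (mod 47).

27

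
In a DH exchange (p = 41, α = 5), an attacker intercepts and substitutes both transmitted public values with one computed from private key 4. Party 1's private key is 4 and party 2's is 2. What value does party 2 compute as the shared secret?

Party 2 receives an attacker's public value M = 5^4 mod 41 instead of the honest one.
5^1 ≡ 5 (mod 41)
5^2 = (5^1)^2 ≡ 5^2 = 25 ≡ 25 (mod 41)
5^4 = (5^2)^2 ≡ 25^2 = 625 ≡ 10 (mod 41)
So M = 10. Party 2 computes K = M^2 mod 41.
10^1 ≡ 10 (mod 41)
10^2 = (10^1)^2 ≡ 10^2 = 100 ≡ 18 (mod 41)

18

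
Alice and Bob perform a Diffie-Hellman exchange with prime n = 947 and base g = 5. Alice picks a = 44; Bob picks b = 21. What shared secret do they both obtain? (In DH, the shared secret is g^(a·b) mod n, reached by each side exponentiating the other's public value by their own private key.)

400

Alice sends A = g^a mod n = 5^44 mod 947.
5^1 ≡ 5 (mod 947)
5^2 = (5^1)^2 ≡ 5^2 = 25 ≡ 25 (mod 947)
5^4 = (5^2)^2 ≡ 25^2 = 625 ≡ 625 (mod 947)
5^8 = (5^4)^2 ≡ 625^2 = 390625 ≡ 461 (mod 947)
5^16 = (5^8)^2 ≡ 461^2 = 212521 ≡ 393 (mod 947)
5^32 = (5^16)^2 ≡ 393^2 = 154449 ≡ 88 (mod 947)
5^44 = 5^32 · 5^8 · 5^4 ≡ 88 · 461 · 625 ≡ 22 (mod 947).
So A = 22. Bob then computes K = A^b mod n = 22^21 mod 947.
22^1 ≡ 22 (mod 947)
22^2 = (22^1)^2 ≡ 22^2 = 484 ≡ 484 (mod 947)
22^4 = (22^2)^2 ≡ 484^2 = 234256 ≡ 347 (mod 947)
22^8 = (22^4)^2 ≡ 347^2 = 120409 ≡ 140 (mod 947)
22^16 = (22^8)^2 ≡ 140^2 = 19600 ≡ 660 (mod 947)
22^21 = 22^16 · 22^4 · 22^1 ≡ 660 · 347 · 22 ≡ 400 (mod 947).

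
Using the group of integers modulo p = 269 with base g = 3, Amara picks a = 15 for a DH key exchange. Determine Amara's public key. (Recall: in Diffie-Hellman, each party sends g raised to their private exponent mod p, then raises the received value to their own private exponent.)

178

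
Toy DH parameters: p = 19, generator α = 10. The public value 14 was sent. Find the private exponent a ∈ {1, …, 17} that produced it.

Try successive powers of 10 modulo 19:
10^1 ≡ 10
10^2 ≡ 5
10^3 ≡ 12
10^4 ≡ 6
10^5 ≡ 3
10^6 ≡ 11
10^7 ≡ 15
10^8 ≡ 17
10^9 ≡ 18
10^10 ≡ 9
10^11 ≡ 14
Found: a = 11.

11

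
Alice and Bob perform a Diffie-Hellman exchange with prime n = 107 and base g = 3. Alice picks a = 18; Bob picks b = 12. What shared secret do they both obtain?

81

Bob sends B = g^b mod n = 3^12 mod 107.
3^1 ≡ 3 (mod 107)
3^2 = (3^1)^2 ≡ 3^2 = 9 ≡ 9 (mod 107)
3^4 = (3^2)^2 ≡ 9^2 = 81 ≡ 81 (mod 107)
3^8 = (3^4)^2 ≡ 81^2 = 6561 ≡ 34 (mod 107)
3^12 = 3^8 · 3^4 ≡ 34 · 81 ≡ 79 (mod 107).
So B = 79. Alice then computes K = B^a mod n = 79^18 mod 107.
79^1 ≡ 79 (mod 107)
79^2 = (79^1)^2 ≡ 79^2 = 6241 ≡ 35 (mod 107)
79^4 = (79^2)^2 ≡ 35^2 = 1225 ≡ 48 (mod 107)
79^8 = (79^4)^2 ≡ 48^2 = 2304 ≡ 57 (mod 107)
79^16 = (79^8)^2 ≡ 57^2 = 3249 ≡ 39 (mod 107)
79^18 = 79^16 · 79^2 ≡ 39 · 35 ≡ 81 (mod 107).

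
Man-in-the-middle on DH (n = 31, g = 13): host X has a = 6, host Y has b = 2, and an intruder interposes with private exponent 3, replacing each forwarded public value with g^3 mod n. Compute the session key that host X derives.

4

Host X receives an intruder's public value M = 13^3 mod 31 instead of the honest one.
13^1 ≡ 13 (mod 31)
13^2 = (13^1)^2 ≡ 13^2 = 169 ≡ 14 (mod 31)
13^3 = 13^2 · 13^1 ≡ 14 · 13 ≡ 27 (mod 31).
So M = 27. Host X computes K = M^6 mod 31.
27^1 ≡ 27 (mod 31)
27^2 = (27^1)^2 ≡ 27^2 = 729 ≡ 16 (mod 31)
27^4 = (27^2)^2 ≡ 16^2 = 256 ≡ 8 (mod 31)
27^6 = 27^4 · 27^2 ≡ 8 · 16 ≡ 4 (mod 31).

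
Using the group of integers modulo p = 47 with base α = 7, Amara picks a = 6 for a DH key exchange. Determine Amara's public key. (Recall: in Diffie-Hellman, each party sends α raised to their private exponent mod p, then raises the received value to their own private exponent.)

Public value = 7^6 (mod 47).
7^1 ≡ 7 (mod 47)
7^2 = (7^1)^2 ≡ 7^2 = 49 ≡ 2 (mod 47)
7^4 = (7^2)^2 ≡ 2^2 = 4 ≡ 4 (mod 47)
7^6 = 7^4 · 7^2 ≡ 4 · 2 ≡ 8 (mod 47).

8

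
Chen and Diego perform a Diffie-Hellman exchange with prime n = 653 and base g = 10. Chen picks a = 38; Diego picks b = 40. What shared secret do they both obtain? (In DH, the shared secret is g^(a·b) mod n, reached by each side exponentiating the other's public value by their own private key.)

Diego sends B = g^b mod n = 10^40 mod 653.
10^1 ≡ 10 (mod 653)
10^2 = (10^1)^2 ≡ 10^2 = 100 ≡ 100 (mod 653)
10^4 = (10^2)^2 ≡ 100^2 = 10000 ≡ 205 (mod 653)
10^8 = (10^4)^2 ≡ 205^2 = 42025 ≡ 233 (mod 653)
10^16 = (10^8)^2 ≡ 233^2 = 54289 ≡ 90 (mod 653)
10^32 = (10^16)^2 ≡ 90^2 = 8100 ≡ 264 (mod 653)
10^40 = 10^32 · 10^8 ≡ 264 · 233 ≡ 130 (mod 653).
So B = 130. Chen then computes K = B^a mod n = 130^38 mod 653.
130^1 ≡ 130 (mod 653)
130^2 = (130^1)^2 ≡ 130^2 = 16900 ≡ 575 (mod 653)
130^4 = (130^2)^2 ≡ 575^2 = 330625 ≡ 207 (mod 653)
130^8 = (130^4)^2 ≡ 207^2 = 42849 ≡ 404 (mod 653)
130^16 = (130^8)^2 ≡ 404^2 = 163216 ≡ 619 (mod 653)
130^32 = (130^16)^2 ≡ 619^2 = 383161 ≡ 503 (mod 653)
130^38 = 130^32 · 130^4 · 130^2 ≡ 503 · 207 · 575 ≡ 576 (mod 653).

576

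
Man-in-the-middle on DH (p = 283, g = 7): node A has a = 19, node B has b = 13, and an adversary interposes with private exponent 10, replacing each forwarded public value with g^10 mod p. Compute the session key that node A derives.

59

Node A receives an adversary's public value M = 7^10 mod 283 instead of the honest one.
7^1 ≡ 7 (mod 283)
7^2 = (7^1)^2 ≡ 7^2 = 49 ≡ 49 (mod 283)
7^4 = (7^2)^2 ≡ 49^2 = 2401 ≡ 137 (mod 283)
7^8 = (7^4)^2 ≡ 137^2 = 18769 ≡ 91 (mod 283)
7^10 = 7^8 · 7^2 ≡ 91 · 49 ≡ 214 (mod 283).
So M = 214. Node A computes K = M^19 mod 283.
214^1 ≡ 214 (mod 283)
214^2 = (214^1)^2 ≡ 214^2 = 45796 ≡ 233 (mod 283)
214^4 = (214^2)^2 ≡ 233^2 = 54289 ≡ 236 (mod 283)
214^8 = (214^4)^2 ≡ 236^2 = 55696 ≡ 228 (mod 283)
214^16 = (214^8)^2 ≡ 228^2 = 51984 ≡ 195 (mod 283)
214^19 = 214^16 · 214^2 · 214^1 ≡ 195 · 233 · 214 ≡ 59 (mod 283).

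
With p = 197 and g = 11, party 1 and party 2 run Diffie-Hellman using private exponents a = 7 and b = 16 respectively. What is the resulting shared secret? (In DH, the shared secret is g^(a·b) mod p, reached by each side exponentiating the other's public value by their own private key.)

164

Party 2 sends B = g^b mod p = 11^16 mod 197.
11^1 ≡ 11 (mod 197)
11^2 = (11^1)^2 ≡ 11^2 = 121 ≡ 121 (mod 197)
11^4 = (11^2)^2 ≡ 121^2 = 14641 ≡ 63 (mod 197)
11^8 = (11^4)^2 ≡ 63^2 = 3969 ≡ 29 (mod 197)
11^16 = (11^8)^2 ≡ 29^2 = 841 ≡ 53 (mod 197)
So B = 53. Party 1 then computes K = B^a mod p = 53^7 mod 197.
53^1 ≡ 53 (mod 197)
53^2 = (53^1)^2 ≡ 53^2 = 2809 ≡ 51 (mod 197)
53^4 = (53^2)^2 ≡ 51^2 = 2601 ≡ 40 (mod 197)
53^7 = 53^4 · 53^2 · 53^1 ≡ 40 · 51 · 53 ≡ 164 (mod 197).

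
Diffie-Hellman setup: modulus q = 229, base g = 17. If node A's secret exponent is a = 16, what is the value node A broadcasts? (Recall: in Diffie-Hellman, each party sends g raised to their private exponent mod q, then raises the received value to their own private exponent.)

Public value = 17^16 mod 229.
17^1 ≡ 17 (mod 229)
17^2 = (17^1)^2 ≡ 17^2 = 289 ≡ 60 (mod 229)
17^4 = (17^2)^2 ≡ 60^2 = 3600 ≡ 165 (mod 229)
17^8 = (17^4)^2 ≡ 165^2 = 27225 ≡ 203 (mod 229)
17^16 = (17^8)^2 ≡ 203^2 = 41209 ≡ 218 (mod 229)

218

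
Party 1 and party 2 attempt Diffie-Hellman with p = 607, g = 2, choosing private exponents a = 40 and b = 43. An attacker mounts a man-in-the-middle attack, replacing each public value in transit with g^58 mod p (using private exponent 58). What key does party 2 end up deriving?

517

Party 2 receives an attacker's public value M = 2^58 mod 607 instead of the honest one.
2^1 ≡ 2 (mod 607)
2^2 = (2^1)^2 ≡ 2^2 = 4 ≡ 4 (mod 607)
2^4 = (2^2)^2 ≡ 4^2 = 16 ≡ 16 (mod 607)
2^8 = (2^4)^2 ≡ 16^2 = 256 ≡ 256 (mod 607)
2^16 = (2^8)^2 ≡ 256^2 = 65536 ≡ 587 (mod 607)
2^32 = (2^16)^2 ≡ 587^2 = 344569 ≡ 400 (mod 607)
2^58 = 2^32 · 2^16 · 2^8 · 2^2 ≡ 400 · 587 · 256 · 4 ≡ 72 (mod 607).
So M = 72. Party 2 computes K = M^43 mod 607.
72^1 ≡ 72 (mod 607)
72^2 = (72^1)^2 ≡ 72^2 = 5184 ≡ 328 (mod 607)
72^4 = (72^2)^2 ≡ 328^2 = 107584 ≡ 145 (mod 607)
72^8 = (72^4)^2 ≡ 145^2 = 21025 ≡ 387 (mod 607)
72^16 = (72^8)^2 ≡ 387^2 = 149769 ≡ 447 (mod 607)
72^32 = (72^16)^2 ≡ 447^2 = 199809 ≡ 106 (mod 607)
72^43 = 72^32 · 72^8 · 72^2 · 72^1 ≡ 106 · 387 · 328 · 72 ≡ 517 (mod 607).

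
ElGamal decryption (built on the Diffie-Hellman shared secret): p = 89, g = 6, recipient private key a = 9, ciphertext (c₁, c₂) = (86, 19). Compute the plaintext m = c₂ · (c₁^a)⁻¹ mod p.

5

Shared mask s = c₁^a mod p = 86^9 mod 89.
86^1 ≡ 86 (mod 89)
86^2 = (86^1)^2 ≡ 86^2 = 7396 ≡ 9 (mod 89)
86^4 = (86^2)^2 ≡ 9^2 = 81 ≡ 81 (mod 89)
86^8 = (86^4)^2 ≡ 81^2 = 6561 ≡ 64 (mod 89)
86^9 = 86^8 · 86^1 ≡ 64 · 86 ≡ 75 (mod 89).
So s = 75; s⁻¹ ≡ 19 (mod 89).
m = c₂ · s⁻¹ mod 89 = 19 · 19 mod 89 = 5.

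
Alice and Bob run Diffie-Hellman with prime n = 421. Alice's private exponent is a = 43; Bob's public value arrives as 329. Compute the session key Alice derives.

Shared key K = 329^43 mod 421.
329^1 ≡ 329 (mod 421)
329^2 = (329^1)^2 ≡ 329^2 = 108241 ≡ 44 (mod 421)
329^4 = (329^2)^2 ≡ 44^2 = 1936 ≡ 252 (mod 421)
329^8 = (329^4)^2 ≡ 252^2 = 63504 ≡ 354 (mod 421)
329^16 = (329^8)^2 ≡ 354^2 = 125316 ≡ 279 (mod 421)
329^32 = (329^16)^2 ≡ 279^2 = 77841 ≡ 377 (mod 421)
329^43 = 329^32 · 329^8 · 329^2 · 329^1 ≡ 377 · 354 · 44 · 329 ≡ 162 (mod 421).

162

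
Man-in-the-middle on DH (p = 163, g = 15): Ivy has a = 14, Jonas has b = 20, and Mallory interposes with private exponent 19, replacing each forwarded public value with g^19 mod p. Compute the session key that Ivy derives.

56

Ivy receives Mallory's public value M = 15^19 mod 163 instead of the honest one.
15^1 ≡ 15 (mod 163)
15^2 = (15^1)^2 ≡ 15^2 = 225 ≡ 62 (mod 163)
15^4 = (15^2)^2 ≡ 62^2 = 3844 ≡ 95 (mod 163)
15^8 = (15^4)^2 ≡ 95^2 = 9025 ≡ 60 (mod 163)
15^16 = (15^8)^2 ≡ 60^2 = 3600 ≡ 14 (mod 163)
15^19 = 15^16 · 15^2 · 15^1 ≡ 14 · 62 · 15 ≡ 143 (mod 163).
So M = 143. Ivy computes K = M^14 mod 163.
143^1 ≡ 143 (mod 163)
143^2 = (143^1)^2 ≡ 143^2 = 20449 ≡ 74 (mod 163)
143^4 = (143^2)^2 ≡ 74^2 = 5476 ≡ 97 (mod 163)
143^8 = (143^4)^2 ≡ 97^2 = 9409 ≡ 118 (mod 163)
143^14 = 143^8 · 143^4 · 143^2 ≡ 118 · 97 · 74 ≡ 56 (mod 163).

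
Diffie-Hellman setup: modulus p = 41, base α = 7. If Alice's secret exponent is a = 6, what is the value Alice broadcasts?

Public value = 7^6 (mod 41).
7^1 ≡ 7 (mod 41)
7^2 = (7^1)^2 ≡ 7^2 = 49 ≡ 8 (mod 41)
7^4 = (7^2)^2 ≡ 8^2 = 64 ≡ 23 (mod 41)
7^6 = 7^4 · 7^2 ≡ 23 · 8 ≡ 20 (mod 41).

20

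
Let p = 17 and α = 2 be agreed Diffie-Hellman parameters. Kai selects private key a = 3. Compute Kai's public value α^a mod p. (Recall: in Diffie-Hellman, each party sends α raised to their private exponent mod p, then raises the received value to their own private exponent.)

8

Public value = 2^3 mod 17.
2^1 ≡ 2 (mod 17)
2^2 = (2^1)^2 ≡ 2^2 = 4 ≡ 4 (mod 17)
2^3 = 2^2 · 2^1 ≡ 4 · 2 ≡ 8 (mod 17).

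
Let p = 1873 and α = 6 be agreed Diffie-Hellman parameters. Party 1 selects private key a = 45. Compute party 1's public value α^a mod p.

Public value = 6^45 mod 1873.
6^1 ≡ 6 (mod 1873)
6^2 = (6^1)^2 ≡ 6^2 = 36 ≡ 36 (mod 1873)
6^4 = (6^2)^2 ≡ 36^2 = 1296 ≡ 1296 (mod 1873)
6^8 = (6^4)^2 ≡ 1296^2 = 1679616 ≡ 1408 (mod 1873)
6^16 = (6^8)^2 ≡ 1408^2 = 1982464 ≡ 830 (mod 1873)
6^32 = (6^16)^2 ≡ 830^2 = 688900 ≡ 1509 (mod 1873)
6^45 = 6^32 · 6^8 · 6^4 · 6^1 ≡ 1509 · 1408 · 1296 · 6 ≡ 1168 (mod 1873).

1168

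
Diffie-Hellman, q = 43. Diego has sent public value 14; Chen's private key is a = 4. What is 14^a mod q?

17

Shared key K = 14^4 mod 43.
14^1 ≡ 14 (mod 43)
14^2 = (14^1)^2 ≡ 14^2 = 196 ≡ 24 (mod 43)
14^4 = (14^2)^2 ≡ 24^2 = 576 ≡ 17 (mod 43)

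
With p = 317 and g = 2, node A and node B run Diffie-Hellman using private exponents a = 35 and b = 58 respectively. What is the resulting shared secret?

141

Node B sends B = g^b mod p = 2^58 mod 317.
2^1 ≡ 2 (mod 317)
2^2 = (2^1)^2 ≡ 2^2 = 4 ≡ 4 (mod 317)
2^4 = (2^2)^2 ≡ 4^2 = 16 ≡ 16 (mod 317)
2^8 = (2^4)^2 ≡ 16^2 = 256 ≡ 256 (mod 317)
2^16 = (2^8)^2 ≡ 256^2 = 65536 ≡ 234 (mod 317)
2^32 = (2^16)^2 ≡ 234^2 = 54756 ≡ 232 (mod 317)
2^58 = 2^32 · 2^16 · 2^8 · 2^2 ≡ 232 · 234 · 256 · 4 ≡ 207 (mod 317).
So B = 207. Node A then computes K = B^a mod p = 207^35 mod 317.
207^1 ≡ 207 (mod 317)
207^2 = (207^1)^2 ≡ 207^2 = 42849 ≡ 54 (mod 317)
207^4 = (207^2)^2 ≡ 54^2 = 2916 ≡ 63 (mod 317)
207^8 = (207^4)^2 ≡ 63^2 = 3969 ≡ 165 (mod 317)
207^16 = (207^8)^2 ≡ 165^2 = 27225 ≡ 280 (mod 317)
207^32 = (207^16)^2 ≡ 280^2 = 78400 ≡ 101 (mod 317)
207^35 = 207^32 · 207^2 · 207^1 ≡ 101 · 54 · 207 ≡ 141 (mod 317).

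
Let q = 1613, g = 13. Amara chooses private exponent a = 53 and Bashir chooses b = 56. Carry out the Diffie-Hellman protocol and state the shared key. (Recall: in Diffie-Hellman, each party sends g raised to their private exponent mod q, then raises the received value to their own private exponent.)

54

Bashir sends B = g^b mod q = 13^56 mod 1613.
13^1 ≡ 13 (mod 1613)
13^2 = (13^1)^2 ≡ 13^2 = 169 ≡ 169 (mod 1613)
13^4 = (13^2)^2 ≡ 169^2 = 28561 ≡ 1140 (mod 1613)
13^8 = (13^4)^2 ≡ 1140^2 = 1299600 ≡ 1135 (mod 1613)
13^16 = (13^8)^2 ≡ 1135^2 = 1288225 ≡ 1051 (mod 1613)
13^32 = (13^16)^2 ≡ 1051^2 = 1104601 ≡ 1309 (mod 1613)
13^56 = 13^32 · 13^16 · 13^8 ≡ 1309 · 1051 · 1135 ≡ 846 (mod 1613).
So B = 846. Amara then computes K = B^a mod q = 846^53 mod 1613.
846^1 ≡ 846 (mod 1613)
846^2 = (846^1)^2 ≡ 846^2 = 715716 ≡ 1157 (mod 1613)
846^4 = (846^2)^2 ≡ 1157^2 = 1338649 ≡ 1472 (mod 1613)
846^8 = (846^4)^2 ≡ 1472^2 = 2166784 ≡ 525 (mod 1613)
846^16 = (846^8)^2 ≡ 525^2 = 275625 ≡ 1415 (mod 1613)
846^32 = (846^16)^2 ≡ 1415^2 = 2002225 ≡ 492 (mod 1613)
846^53 = 846^32 · 846^16 · 846^4 · 846^1 ≡ 492 · 1415 · 1472 · 846 ≡ 54 (mod 1613).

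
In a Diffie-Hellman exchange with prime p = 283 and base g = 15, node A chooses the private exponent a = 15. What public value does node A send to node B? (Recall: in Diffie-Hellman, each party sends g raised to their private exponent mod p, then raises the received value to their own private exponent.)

Public value = 15^15 (mod 283).
15^1 ≡ 15 (mod 283)
15^2 = (15^1)^2 ≡ 15^2 = 225 ≡ 225 (mod 283)
15^4 = (15^2)^2 ≡ 225^2 = 50625 ≡ 251 (mod 283)
15^8 = (15^4)^2 ≡ 251^2 = 63001 ≡ 175 (mod 283)
15^15 = 15^8 · 15^4 · 15^2 · 15^1 ≡ 175 · 251 · 225 · 15 ≡ 155 (mod 283).

155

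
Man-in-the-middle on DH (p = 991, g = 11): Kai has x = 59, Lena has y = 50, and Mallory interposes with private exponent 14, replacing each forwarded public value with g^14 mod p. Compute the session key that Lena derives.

Lena receives Mallory's public value M = 11^14 mod 991 instead of the honest one.
11^1 ≡ 11 (mod 991)
11^2 = (11^1)^2 ≡ 11^2 = 121 ≡ 121 (mod 991)
11^4 = (11^2)^2 ≡ 121^2 = 14641 ≡ 767 (mod 991)
11^8 = (11^4)^2 ≡ 767^2 = 588289 ≡ 626 (mod 991)
11^14 = 11^8 · 11^4 · 11^2 ≡ 626 · 767 · 121 ≡ 798 (mod 991).
So M = 798. Lena computes K = M^50 mod 991.
798^1 ≡ 798 (mod 991)
798^2 = (798^1)^2 ≡ 798^2 = 636804 ≡ 582 (mod 991)
798^4 = (798^2)^2 ≡ 582^2 = 338724 ≡ 793 (mod 991)
798^8 = (798^4)^2 ≡ 793^2 = 628849 ≡ 555 (mod 991)
798^16 = (798^8)^2 ≡ 555^2 = 308025 ≡ 815 (mod 991)
798^32 = (798^16)^2 ≡ 815^2 = 664225 ≡ 255 (mod 991)
798^50 = 798^32 · 798^16 · 798^2 ≡ 255 · 815 · 582 ≡ 618 (mod 991).

618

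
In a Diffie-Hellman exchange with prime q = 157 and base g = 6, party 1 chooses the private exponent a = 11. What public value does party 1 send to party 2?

43

Public value = 6^11 (mod 157).
6^1 ≡ 6 (mod 157)
6^2 = (6^1)^2 ≡ 6^2 = 36 ≡ 36 (mod 157)
6^4 = (6^2)^2 ≡ 36^2 = 1296 ≡ 40 (mod 157)
6^8 = (6^4)^2 ≡ 40^2 = 1600 ≡ 30 (mod 157)
6^11 = 6^8 · 6^2 · 6^1 ≡ 30 · 36 · 6 ≡ 43 (mod 157).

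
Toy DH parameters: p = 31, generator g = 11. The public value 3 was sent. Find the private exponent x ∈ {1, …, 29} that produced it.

Try successive powers of 11 modulo 31:
11^1 ≡ 11
11^2 ≡ 28
11^3 ≡ 29
11^4 ≡ 9
11^5 ≡ 6
11^6 ≡ 4
11^7 ≡ 13
11^8 ≡ 19
11^9 ≡ 23
11^10 ≡ 5
11^11 ≡ 24
11^12 ≡ 16
11^13 ≡ 21
11^14 ≡ 14
11^15 ≡ 30
11^16 ≡ 20
11^17 ≡ 3
Found: x = 17.

17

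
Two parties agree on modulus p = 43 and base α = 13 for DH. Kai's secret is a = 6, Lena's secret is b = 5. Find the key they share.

Lena sends B = α^b mod p = 13^5 mod 43.
13^1 ≡ 13 (mod 43)
13^2 = (13^1)^2 ≡ 13^2 = 169 ≡ 40 (mod 43)
13^4 = (13^2)^2 ≡ 40^2 = 1600 ≡ 9 (mod 43)
13^5 = 13^4 · 13^1 ≡ 9 · 13 ≡ 31 (mod 43).
So B = 31. Kai then computes K = B^a mod p = 31^6 mod 43.
31^1 ≡ 31 (mod 43)
31^2 = (31^1)^2 ≡ 31^2 = 961 ≡ 15 (mod 43)
31^4 = (31^2)^2 ≡ 15^2 = 225 ≡ 10 (mod 43)
31^6 = 31^4 · 31^2 ≡ 10 · 15 ≡ 21 (mod 43).

21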